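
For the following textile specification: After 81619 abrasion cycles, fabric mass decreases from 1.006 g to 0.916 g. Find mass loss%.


Formula: Mass loss% = ((m_before - m_after) / m_before) * 100
Step 1: Mass loss = 1.006 - 0.916 = 0.09 g
Step 2: Ratio = 0.09 / 1.006 = 0.0894632
Step 3: Mass loss% = 0.0894632 * 100 = 8.94632% ≈ 8.95%

8.95%


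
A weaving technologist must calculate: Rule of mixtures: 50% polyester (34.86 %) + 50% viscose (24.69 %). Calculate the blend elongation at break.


Formula: Blend property = (fraction_A * property_A) + (fraction_B * property_B)
Step 1: Contribution A = 50/100 * 34.86 % = 17.43 %
Step 2: Contribution B = 50/100 * 24.69 % = 12.345 %
Step 3: Blend elongation at break = 17.43 + 12.345 = 29.775 %

29.775 %


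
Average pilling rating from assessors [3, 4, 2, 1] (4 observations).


Formula: Mean = sum / count
Sum = 3 + 4 + 2 + 1 = 10
Mean = 10 / 4 = 2.5

2.5


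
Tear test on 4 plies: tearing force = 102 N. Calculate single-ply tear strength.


Formula: Per-ply strength = Total force / Number of plies
Per-ply = 102 N / 4
Per-ply = 25.5 N

25.5 N


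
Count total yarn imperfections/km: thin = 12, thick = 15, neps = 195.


Formula: Total = thin places + thick places + neps
Total = 12 + 15 + 195
Total = 222 imperfections/km

222 imperfections/km


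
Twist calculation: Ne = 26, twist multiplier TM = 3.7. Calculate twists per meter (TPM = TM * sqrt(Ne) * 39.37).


Formula: TPM = TM * sqrt(Ne) * 39.37
Step 1: sqrt(Ne) = sqrt(26) = 5.099
Step 2: TM * sqrt(Ne) = 3.7 * 5.099 = 18.8663
Step 3: TPM = 18.8663 * 39.37 = 743 twists/m

743 twists/m


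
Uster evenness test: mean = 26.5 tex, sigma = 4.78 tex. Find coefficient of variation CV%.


Formula: CV% = (standard deviation / mean) * 100
Step 1: Ratio = 4.78 / 26.5 = 0.180377
Step 2: CV% = 0.180377 * 100 = 18.0377% ≈ 18.0%

18.0%


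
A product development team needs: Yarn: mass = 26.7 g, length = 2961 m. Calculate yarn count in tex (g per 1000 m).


Formula: Tex = (mass_g / length_m) * 1000
Substituting: Tex = (26.7 / 2961) * 1000
Intermediate: 26.7 / 2961 = 0.00901722 g/m
Tex = 0.00901722 * 1000 = 9.02 tex

9.02 tex


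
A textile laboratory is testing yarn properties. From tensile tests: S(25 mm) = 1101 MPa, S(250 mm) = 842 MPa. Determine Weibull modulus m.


Formula: m = ln(L1/L2) / ln(S2/S1)
Step 1: ln(L1/L2) = ln(25/250) = -2.30259
Step 2: S2/S1 = 842/1101 = 0.76476
Step 3: ln(S2/S1) = ln(0.76476) = -0.26819
Step 4: m = -2.30259 / -0.26819 = 8.59

8.59 (Weibull m)


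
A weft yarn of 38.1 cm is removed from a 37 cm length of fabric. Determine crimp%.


Formula: Crimp% = ((L_yarn - L_fabric) / L_fabric) * 100
Step 1: Extension = 38.1 - 37 = 1.1 cm
Step 2: Crimp% = (1.1 / 37) * 100
Step 3: Crimp% = 0.02973 * 100 = 2.973% ≈ 3.0%

3.0%


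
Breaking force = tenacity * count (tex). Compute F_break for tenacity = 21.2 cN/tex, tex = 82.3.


Formula: Breaking force = Tenacity * Linear density
F = 21.2 cN/tex * 82.3 tex
F = 1744.76 cN

1744.76 cN


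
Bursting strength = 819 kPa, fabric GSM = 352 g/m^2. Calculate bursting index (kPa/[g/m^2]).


Formula: Bursting Index = Bursting Strength / Fabric GSM
BI = 819 kPa / 352 g/m^2
BI = 2.327 kPa/(g/m^2)

2.327 kPa/(g/m^2)


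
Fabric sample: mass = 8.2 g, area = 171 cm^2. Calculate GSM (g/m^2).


Formula: GSM = mass_g / area_m2
Step 1: Convert area: 171 cm^2 = 171 / 10000 = 0.0171 m^2
Step 2: GSM = 8.2 g / 0.0171 m^2 = 479.5 g/m^2

479.5 g/m^2


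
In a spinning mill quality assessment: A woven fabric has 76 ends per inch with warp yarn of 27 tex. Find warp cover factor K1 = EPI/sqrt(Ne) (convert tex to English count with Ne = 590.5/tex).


Formula: K1 = EPI / sqrt(Ne), with Ne = 590.5 / tex_warp
Step 1: Ne = 590.5 / 27 = 21.87
Step 2: sqrt(Ne) = sqrt(21.87) = 4.6765
Step 3: K1 = 76 / 4.6765 = 16.3

16.3


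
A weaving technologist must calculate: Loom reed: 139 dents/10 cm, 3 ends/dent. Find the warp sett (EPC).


Formula: EPC = (dents per 10 cm * ends per dent) / 10
Step 1: Total ends per 10 cm = 139 * 3 = 417
Step 2: EPC = 417 / 10 = 41.7 ends/cm

41.7 ends/cm


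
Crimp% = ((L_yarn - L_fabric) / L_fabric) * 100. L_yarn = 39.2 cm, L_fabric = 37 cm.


Formula: Crimp% = ((L_yarn - L_fabric) / L_fabric) * 100
Step 1: Extension = 39.2 - 37 = 2.2 cm
Step 2: Crimp% = (2.2 / 37) * 100
Step 3: Crimp% = 0.059459 * 100 = 5.9459% ≈ 5.9%

5.9%


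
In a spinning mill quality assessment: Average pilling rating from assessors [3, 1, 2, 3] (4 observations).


Formula: Mean = sum / count
Sum = 3 + 1 + 2 + 3 = 9
Mean = 9 / 4 = 2.3

2.3


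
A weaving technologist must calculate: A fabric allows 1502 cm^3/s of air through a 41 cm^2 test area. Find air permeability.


Formula: Air Permeability = Airflow / Test Area
AP = 1502 cm^3/s / 41 cm^2
AP = 36.6 cm^3/s/cm^2

36.6 cm^3/s/cm^2


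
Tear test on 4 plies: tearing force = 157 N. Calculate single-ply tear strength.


Formula: Per-ply strength = Total force / Number of plies
Per-ply = 157 N / 4
Per-ply = 39.25 N

39.25 N


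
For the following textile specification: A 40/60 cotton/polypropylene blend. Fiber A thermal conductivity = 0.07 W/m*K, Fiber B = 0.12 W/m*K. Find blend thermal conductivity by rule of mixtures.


Formula: Blend property = (fraction_A * property_A) + (fraction_B * property_B)
Step 1: Contribution A = 40/100 * 0.07 W/m*K = 0.028 W/m*K
Step 2: Contribution B = 60/100 * 0.12 W/m*K = 0.072 W/m*K
Step 3: Blend thermal conductivity = 0.028 + 0.072 = 0.1 W/m*K

0.1 W/m*K


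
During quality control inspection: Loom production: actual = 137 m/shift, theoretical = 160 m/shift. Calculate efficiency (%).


Formula: Efficiency% = (Actual output / Theoretical output) * 100
Efficiency% = (137 / 160) * 100
Efficiency% = 0.85625 * 100 = 85.625% ≈ 85.6%

85.6%


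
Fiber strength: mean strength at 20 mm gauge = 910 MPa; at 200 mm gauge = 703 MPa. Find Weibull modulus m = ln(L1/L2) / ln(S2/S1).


Formula: m = ln(L1/L2) / ln(S2/S1)
Step 1: ln(L1/L2) = ln(20/200) = -2.30259
Step 2: S2/S1 = 703/910 = 0.77253
Step 3: ln(S2/S1) = ln(0.77253) = -0.25808
Step 4: m = -2.30259 / -0.25808 = 8.92

8.92 (Weibull m)


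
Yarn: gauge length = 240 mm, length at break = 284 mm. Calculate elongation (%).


Formula: Elongation (%) = ((L_break - L0) / L0) * 100
Step 1: Extension = 284 - 240 = 44 mm
Step 2: Elongation = (44 / 240) * 100
Step 3: Elongation = 0.183333 * 100 = 18.3333% ≈ 18.3%

18.3%


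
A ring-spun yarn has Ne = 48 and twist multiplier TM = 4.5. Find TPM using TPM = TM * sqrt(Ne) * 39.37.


Formula: TPM = TM * sqrt(Ne) * 39.37
Step 1: sqrt(Ne) = sqrt(48) = 6.9282
Step 2: TM * sqrt(Ne) = 4.5 * 6.9282 = 31.1769
Step 3: TPM = 31.1769 * 39.37 = 1227 twists/m

1227 twists/m


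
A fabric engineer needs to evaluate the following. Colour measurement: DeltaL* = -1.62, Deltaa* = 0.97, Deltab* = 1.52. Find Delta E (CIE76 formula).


Formula: Delta E = sqrt(dL*^2 + da*^2 + db*^2)
Step 1: dL*^2 = (-1.62)^2 = 2.6244
Step 2: da*^2 = 0.97^2 = 0.9409
Step 3: db*^2 = 1.52^2 = 2.3104
Step 4: Sum = 2.6244 + 0.9409 + 2.3104 = 5.8757
Step 5: Delta E = sqrt(5.8757) = 2.42

2.42 Delta E


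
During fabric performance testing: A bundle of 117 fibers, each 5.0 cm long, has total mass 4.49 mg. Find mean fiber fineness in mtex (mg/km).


Formula: fineness (mtex) = mass (mg) / total length (km) = (mass_mg / total_length_m) * 1000
Step 1: Convert fiber length: 5.0 cm = 0.05 m
Step 2: Total fiber length = 117 * 0.05 = 5.85 m
Step 3: Linear density = 4.49 mg / 5.85 m = 0.7675 mg/m
Step 4: fineness = 0.7675 * 1000 = 767.5 mtex

767.5 mtex


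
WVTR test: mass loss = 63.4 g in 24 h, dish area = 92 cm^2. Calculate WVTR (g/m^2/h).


Formula: WVTR = mass_loss / (area * time)
Step 1: Convert area: 92 cm^2 = 0.0092 m^2
Step 2: WVTR = 63.4 g / (0.0092 m^2 * 24 h)
Step 3: WVTR = 63.4 / 0.2208 = 287.1 g/m^2/h

287.1 g/m^2/h


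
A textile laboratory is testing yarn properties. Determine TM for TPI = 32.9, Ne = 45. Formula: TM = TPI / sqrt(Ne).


Formula: TM = TPI / sqrt(Ne)
Step 1: sqrt(Ne) = sqrt(45) = 6.7082
Step 2: TM = 32.9 / 6.7082 = 4.90

4.90 TM


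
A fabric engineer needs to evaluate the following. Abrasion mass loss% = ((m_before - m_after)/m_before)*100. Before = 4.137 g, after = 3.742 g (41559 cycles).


Formula: Mass loss% = ((m_before - m_after) / m_before) * 100
Step 1: Mass loss = 4.137 - 3.742 = 0.395 g
Step 2: Ratio = 0.395 / 4.137 = 0.0954798
Step 3: Mass loss% = 0.0954798 * 100 = 9.54798% ≈ 9.55%

9.55%


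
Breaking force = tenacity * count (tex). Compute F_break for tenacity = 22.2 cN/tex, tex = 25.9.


Formula: Breaking force = Tenacity * Linear density
F = 22.2 cN/tex * 25.9 tex
F = 574.98 cN

574.98 cN


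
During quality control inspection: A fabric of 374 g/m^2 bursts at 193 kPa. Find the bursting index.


Formula: Bursting Index = Bursting Strength / Fabric GSM
BI = 193 kPa / 374 g/m^2
BI = 0.516 kPa/(g/m^2)

0.516 kPa/(g/m^2)


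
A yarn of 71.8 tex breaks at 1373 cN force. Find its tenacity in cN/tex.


Formula: Tenacity = Breaking force / Linear density
Tenacity = 1373 cN / 71.8 tex
Tenacity = 19.12 cN/tex

19.12 cN/tex


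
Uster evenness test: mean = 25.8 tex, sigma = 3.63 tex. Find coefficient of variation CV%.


Formula: CV% = (standard deviation / mean) * 100
Step 1: Ratio = 3.63 / 25.8 = 0.140698
Step 2: CV% = 0.140698 * 100 = 14.0698% ≈ 14.1%

14.1%


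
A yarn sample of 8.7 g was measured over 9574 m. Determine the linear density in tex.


Formula: Tex = (mass_g / length_m) * 1000
Substituting: Tex = (8.7 / 9574) * 1000
Intermediate: 8.7 / 9574 = 0.00090871 g/m
Tex = 0.00090871 * 1000 = 0.91 tex

0.91 tex


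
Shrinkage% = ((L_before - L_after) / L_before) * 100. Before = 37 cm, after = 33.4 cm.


Formula: Shrinkage% = ((L_before - L_after) / L_before) * 100
Step 1: Shrinkage = 37 - 33.4 = 3.6 cm
Step 2: Shrinkage% = (3.6 / 37) * 100
Step 3: Shrinkage% = 0.097297 * 100 = 9.7297% ≈ 9.7%

9.7%


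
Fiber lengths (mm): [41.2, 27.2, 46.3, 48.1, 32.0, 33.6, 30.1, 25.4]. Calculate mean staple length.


Formula: Mean = sum of lengths / count
Sum = 41.2 + 27.2 + 46.3 + 48.1 + 32.0 + 33.6 + 30.1 + 25.4
Sum = 283.9 mm
Mean = 283.9 / 8 = 35.49 mm

35.49 mm


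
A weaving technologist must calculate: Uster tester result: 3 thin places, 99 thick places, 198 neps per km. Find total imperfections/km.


Formula: Total = thin places + thick places + neps
Total = 3 + 99 + 198
Total = 300 imperfections/km

300 imperfections/km


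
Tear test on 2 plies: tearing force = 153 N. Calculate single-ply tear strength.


Formula: Per-ply strength = Total force / Number of plies
Per-ply = 153 N / 2
Per-ply = 76.5 N

76.5 N


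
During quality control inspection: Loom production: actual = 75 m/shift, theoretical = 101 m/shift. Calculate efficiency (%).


Formula: Efficiency% = (Actual output / Theoretical output) * 100
Efficiency% = (75 / 101) * 100
Efficiency% = 0.742574 * 100 = 74.2574% ≈ 74.3%

74.3%


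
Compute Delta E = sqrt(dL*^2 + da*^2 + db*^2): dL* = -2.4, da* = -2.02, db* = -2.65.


Formula: Delta E = sqrt(dL*^2 + da*^2 + db*^2)
Step 1: dL*^2 = (-2.4)^2 = 5.76
Step 2: da*^2 = (-2.02)^2 = 4.0804
Step 3: db*^2 = (-2.65)^2 = 7.0225
Step 4: Sum = 5.76 + 4.0804 + 7.0225 = 16.8629
Step 5: Delta E = sqrt(16.8629) = 4.11

4.11 Delta E


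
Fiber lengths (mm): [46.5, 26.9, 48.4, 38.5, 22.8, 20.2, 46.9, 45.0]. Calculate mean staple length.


Formula: Mean = sum of lengths / count
Sum = 46.5 + 26.9 + 48.4 + 38.5 + 22.8 + 20.2 + 46.9 + 45.0
Sum = 295.2 mm
Mean = 295.2 / 8 = 36.90 mm

36.90 mm


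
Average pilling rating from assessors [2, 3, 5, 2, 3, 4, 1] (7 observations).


Formula: Mean = sum / count
Sum = 2 + 3 + 5 + 2 + 3 + 4 + 1 = 20
Mean = 20 / 7 = 2.9

2.9


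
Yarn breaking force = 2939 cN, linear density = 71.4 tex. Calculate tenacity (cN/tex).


Formula: Tenacity = Breaking force / Linear density
Tenacity = 2939 cN / 71.4 tex
Tenacity = 41.16 cN/tex

41.16 cN/tex


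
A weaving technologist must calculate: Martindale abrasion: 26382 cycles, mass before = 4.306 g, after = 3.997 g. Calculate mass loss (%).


Formula: Mass loss% = ((m_before - m_after) / m_before) * 100
Step 1: Mass loss = 4.306 - 3.997 = 0.309 g
Step 2: Ratio = 0.309 / 4.306 = 0.0717603
Step 3: Mass loss% = 0.0717603 * 100 = 7.17603% ≈ 7.18%

7.18%


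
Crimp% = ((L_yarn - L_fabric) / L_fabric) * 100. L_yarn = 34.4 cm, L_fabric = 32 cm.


Formula: Crimp% = ((L_yarn - L_fabric) / L_fabric) * 100
Step 1: Extension = 34.4 - 32 = 2.4 cm
Step 2: Crimp% = (2.4 / 32) * 100
Step 3: Crimp% = 0.075 * 100 = 7.5%

7.5%


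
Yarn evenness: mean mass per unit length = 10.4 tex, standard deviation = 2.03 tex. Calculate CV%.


Formula: CV% = (standard deviation / mean) * 100
Step 1: Ratio = 2.03 / 10.4 = 0.195192
Step 2: CV% = 0.195192 * 100 = 19.5192% ≈ 19.5%

19.5%


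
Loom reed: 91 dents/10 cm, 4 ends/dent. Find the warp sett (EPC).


Formula: EPC = (dents per 10 cm * ends per dent) / 10
Step 1: Total ends per 10 cm = 91 * 4 = 364
Step 2: EPC = 364 / 10 = 36.4 ends/cm

36.4 ends/cm


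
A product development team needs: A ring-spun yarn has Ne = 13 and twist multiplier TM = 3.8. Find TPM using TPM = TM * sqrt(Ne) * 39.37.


Formula: TPM = TM * sqrt(Ne) * 39.37
Step 1: sqrt(Ne) = sqrt(13) = 3.6056
Step 2: TM * sqrt(Ne) = 3.8 * 3.6056 = 13.7013
Step 3: TPM = 13.7013 * 39.37 = 539 twists/m

539 twists/m


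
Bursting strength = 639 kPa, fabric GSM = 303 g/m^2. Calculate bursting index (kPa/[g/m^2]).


Formula: Bursting Index = Bursting Strength / Fabric GSM
BI = 639 kPa / 303 g/m^2
BI = 2.109 kPa/(g/m^2)

2.109 kPa/(g/m^2)


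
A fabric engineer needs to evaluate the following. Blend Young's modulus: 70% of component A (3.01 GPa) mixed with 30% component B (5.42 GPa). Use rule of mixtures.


Formula: Blend property = (fraction_A * property_A) + (fraction_B * property_B)
Step 1: Contribution A = 70/100 * 3.01 GPa = 2.107 GPa
Step 2: Contribution B = 30/100 * 5.42 GPa = 1.626 GPa
Step 3: Blend Young's modulus = 2.107 + 1.626 = 3.733 GPa

3.733 GPa


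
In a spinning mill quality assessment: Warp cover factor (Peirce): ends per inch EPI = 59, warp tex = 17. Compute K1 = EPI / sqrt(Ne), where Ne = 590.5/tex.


Formula: K1 = EPI / sqrt(Ne), with Ne = 590.5 / tex_warp
Step 1: Ne = 590.5 / 17 = 34.735
Step 2: sqrt(Ne) = sqrt(34.735) = 5.8936
Step 3: K1 = 59 / 5.8936 = 10.0

10.0


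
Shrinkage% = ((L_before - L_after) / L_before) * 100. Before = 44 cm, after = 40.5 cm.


Formula: Shrinkage% = ((L_before - L_after) / L_before) * 100
Step 1: Shrinkage = 44 - 40.5 = 3.5 cm
Step 2: Shrinkage% = (3.5 / 44) * 100
Step 3: Shrinkage% = 0.079545 * 100 = 7.9545% ≈ 8.0%

8.0%


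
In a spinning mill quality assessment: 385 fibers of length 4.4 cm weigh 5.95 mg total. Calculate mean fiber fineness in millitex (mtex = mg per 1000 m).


Formula: fineness (mtex) = mass (mg) / total length (km) = (mass_mg / total_length_m) * 1000
Step 1: Convert fiber length: 4.4 cm = 0.044 m
Step 2: Total fiber length = 385 * 0.044 = 16.94 m
Step 3: Linear density = 5.95 mg / 16.94 m = 0.3512 mg/m
Step 4: fineness = 0.3512 * 1000 = 351.2 mtex

351.2 mtex


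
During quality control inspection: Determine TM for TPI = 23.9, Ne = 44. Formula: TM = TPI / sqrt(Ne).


Formula: TM = TPI / sqrt(Ne)
Step 1: sqrt(Ne) = sqrt(44) = 6.6332
Step 2: TM = 23.9 / 6.6332 = 3.60

3.60 TM


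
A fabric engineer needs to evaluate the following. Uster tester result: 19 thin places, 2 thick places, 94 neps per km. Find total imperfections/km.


Formula: Total = thin places + thick places + neps
Total = 19 + 2 + 94
Total = 115 imperfections/km

115 imperfections/km


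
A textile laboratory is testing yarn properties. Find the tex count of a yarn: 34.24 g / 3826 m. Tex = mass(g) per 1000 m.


Formula: Tex = (mass_g / length_m) * 1000
Substituting: Tex = (34.24 / 3826) * 1000
Intermediate: 34.24 / 3826 = 0.00894929 g/m
Tex = 0.00894929 * 1000 = 8.95 tex

8.95 tex


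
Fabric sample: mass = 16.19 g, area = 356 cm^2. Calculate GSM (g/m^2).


Formula: GSM = mass_g / area_m2
Step 1: Convert area: 356 cm^2 = 356 / 10000 = 0.0356 m^2
Step 2: GSM = 16.19 g / 0.0356 m^2 = 454.8 g/m^2

454.8 g/m^2


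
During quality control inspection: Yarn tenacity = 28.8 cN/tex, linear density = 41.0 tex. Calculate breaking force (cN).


Formula: Breaking force = Tenacity * Linear density
F = 28.8 cN/tex * 41.0 tex
F = 1180.80 cN

1180.80 cN


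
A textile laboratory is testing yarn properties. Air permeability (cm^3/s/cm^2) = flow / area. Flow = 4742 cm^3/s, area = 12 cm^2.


Formula: Air Permeability = Airflow / Test Area
AP = 4742 cm^3/s / 12 cm^2
AP = 395.2 cm^3/s/cm^2

395.2 cm^3/s/cm^2


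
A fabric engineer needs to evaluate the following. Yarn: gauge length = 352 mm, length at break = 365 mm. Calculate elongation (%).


Formula: Elongation (%) = ((L_break - L0) / L0) * 100
Step 1: Extension = 365 - 352 = 13 mm
Step 2: Elongation = (13 / 352) * 100
Step 3: Elongation = 0.036932 * 100 = 3.6932% ≈ 3.7%

3.7%


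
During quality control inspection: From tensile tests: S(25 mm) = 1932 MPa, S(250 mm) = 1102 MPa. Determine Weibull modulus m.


Formula: m = ln(L1/L2) / ln(S2/S1)
Step 1: ln(L1/L2) = ln(25/250) = -2.30259
Step 2: S2/S1 = 1102/1932 = 0.57039
Step 3: ln(S2/S1) = ln(0.57039) = -0.56143
Step 4: m = -2.30259 / -0.56143 = 4.10

4.10 (Weibull m)


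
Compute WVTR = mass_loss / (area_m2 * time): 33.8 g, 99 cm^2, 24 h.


Formula: WVTR = mass_loss / (area * time)
Step 1: Convert area: 99 cm^2 = 0.0099 m^2
Step 2: WVTR = 33.8 g / (0.0099 m^2 * 24 h)
Step 3: WVTR = 33.8 / 0.2376 = 142.3 g/m^2/h

142.3 g/m^2/h


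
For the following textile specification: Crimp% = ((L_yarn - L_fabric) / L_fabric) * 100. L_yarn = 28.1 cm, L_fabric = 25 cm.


Formula: Crimp% = ((L_yarn - L_fabric) / L_fabric) * 100
Step 1: Extension = 28.1 - 25 = 3.1 cm
Step 2: Crimp% = (3.1 / 25) * 100
Step 3: Crimp% = 0.124 * 100 = 12.4%

12.4%


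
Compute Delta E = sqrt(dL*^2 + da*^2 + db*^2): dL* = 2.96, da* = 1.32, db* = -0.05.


Formula: Delta E = sqrt(dL*^2 + da*^2 + db*^2)
Step 1: dL*^2 = 2.96^2 = 8.7616
Step 2: da*^2 = 1.32^2 = 1.7424
Step 3: db*^2 = (-0.05)^2 = 0.0025
Step 4: Sum = 8.7616 + 1.7424 + 0.0025 = 10.5065
Step 5: Delta E = sqrt(10.5065) = 3.24

3.24 Delta E


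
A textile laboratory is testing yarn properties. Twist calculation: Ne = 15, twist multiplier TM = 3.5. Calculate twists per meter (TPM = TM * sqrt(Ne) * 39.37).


Formula: TPM = TM * sqrt(Ne) * 39.37
Step 1: sqrt(Ne) = sqrt(15) = 3.873
Step 2: TM * sqrt(Ne) = 3.5 * 3.873 = 13.5555
Step 3: TPM = 13.5555 * 39.37 = 534 twists/m

534 twists/m


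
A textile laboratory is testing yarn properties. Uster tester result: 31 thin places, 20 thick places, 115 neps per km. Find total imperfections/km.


Formula: Total = thin places + thick places + neps
Total = 31 + 20 + 115
Total = 166 imperfections/km

166 imperfections/km


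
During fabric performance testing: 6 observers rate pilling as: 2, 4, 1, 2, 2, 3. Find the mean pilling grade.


Formula: Mean = sum / count
Sum = 2 + 4 + 1 + 2 + 2 + 3 = 14
Mean = 14 / 6 = 2.3

2.3


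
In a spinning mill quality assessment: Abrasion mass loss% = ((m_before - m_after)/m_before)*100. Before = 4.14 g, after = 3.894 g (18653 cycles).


Formula: Mass loss% = ((m_before - m_after) / m_before) * 100
Step 1: Mass loss = 4.14 - 3.894 = 0.246 g
Step 2: Ratio = 0.246 / 4.14 = 0.0594203
Step 3: Mass loss% = 0.0594203 * 100 = 5.94203% ≈ 5.94%

5.94%


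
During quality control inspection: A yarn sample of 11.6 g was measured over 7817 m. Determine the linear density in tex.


Formula: Tex = (mass_g / length_m) * 1000
Substituting: Tex = (11.6 / 7817) * 1000
Intermediate: 11.6 / 7817 = 0.00148395 g/m
Tex = 0.00148395 * 1000 = 1.48 tex

1.48 tex


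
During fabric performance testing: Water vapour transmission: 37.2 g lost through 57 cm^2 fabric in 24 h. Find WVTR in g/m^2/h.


Formula: WVTR = mass_loss / (area * time)
Step 1: Convert area: 57 cm^2 = 0.0057 m^2
Step 2: WVTR = 37.2 g / (0.0057 m^2 * 24 h)
Step 3: WVTR = 37.2 / 0.1368 = 271.9 g/m^2/h

271.9 g/m^2/h


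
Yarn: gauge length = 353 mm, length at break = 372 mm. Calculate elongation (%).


Formula: Elongation (%) = ((L_break - L0) / L0) * 100
Step 1: Extension = 372 - 353 = 19 mm
Step 2: Elongation = (19 / 353) * 100
Step 3: Elongation = 0.053824 * 100 = 5.3824% ≈ 5.4%

5.4%


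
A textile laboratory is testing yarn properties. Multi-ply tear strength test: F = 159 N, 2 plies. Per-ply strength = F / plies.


Formula: Per-ply strength = Total force / Number of plies
Per-ply = 159 N / 2
Per-ply = 79.5 N

79.5 N


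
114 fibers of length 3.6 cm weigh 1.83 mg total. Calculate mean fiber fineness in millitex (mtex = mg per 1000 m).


Formula: fineness (mtex) = mass (mg) / total length (km) = (mass_mg / total_length_m) * 1000
Step 1: Convert fiber length: 3.6 cm = 0.036 m
Step 2: Total fiber length = 114 * 0.036 = 4.104 m
Step 3: Linear density = 1.83 mg / 4.104 m = 0.4459 mg/m
Step 4: fineness = 0.4459 * 1000 = 445.9 mtex

445.9 mtex


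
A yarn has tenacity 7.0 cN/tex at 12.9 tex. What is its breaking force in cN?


Formula: Breaking force = Tenacity * Linear density
F = 7.0 cN/tex * 12.9 tex
F = 90.30 cN

90.30 cN


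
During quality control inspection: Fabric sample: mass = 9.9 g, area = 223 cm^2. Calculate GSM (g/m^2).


Formula: GSM = mass_g / area_m2
Step 1: Convert area: 223 cm^2 = 223 / 10000 = 0.0223 m^2
Step 2: GSM = 9.9 g / 0.0223 m^2 = 443.9 g/m^2

443.9 g/m^2


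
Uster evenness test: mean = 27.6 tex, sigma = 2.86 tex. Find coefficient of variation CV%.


Formula: CV% = (standard deviation / mean) * 100
Step 1: Ratio = 2.86 / 27.6 = 0.103623
Step 2: CV% = 0.103623 * 100 = 10.3623% ≈ 10.4%

10.4%


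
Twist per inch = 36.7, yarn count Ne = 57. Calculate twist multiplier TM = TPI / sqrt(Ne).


Formula: TM = TPI / sqrt(Ne)
Step 1: sqrt(Ne) = sqrt(57) = 7.5498
Step 2: TM = 36.7 / 7.5498 = 4.86

4.86 TM


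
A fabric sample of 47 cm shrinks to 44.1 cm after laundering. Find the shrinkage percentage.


Formula: Shrinkage% = ((L_before - L_after) / L_before) * 100
Step 1: Shrinkage = 47 - 44.1 = 2.9 cm
Step 2: Shrinkage% = (2.9 / 47) * 100
Step 3: Shrinkage% = 0.061702 * 100 = 6.1702% ≈ 6.2%

6.2%


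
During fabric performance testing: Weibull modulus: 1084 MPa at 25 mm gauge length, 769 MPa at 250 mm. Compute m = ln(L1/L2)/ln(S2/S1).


Formula: m = ln(L1/L2) / ln(S2/S1)
Step 1: ln(L1/L2) = ln(25/250) = -2.30259
Step 2: S2/S1 = 769/1084 = 0.70941
Step 3: ln(S2/S1) = ln(0.70941) = -0.34332
Step 4: m = -2.30259 / -0.34332 = 6.71

6.71 (Weibull m)


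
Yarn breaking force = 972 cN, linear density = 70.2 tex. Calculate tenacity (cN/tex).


Formula: Tenacity = Breaking force / Linear density
Tenacity = 972 cN / 70.2 tex
Tenacity = 13.85 cN/tex

13.85 cN/tex


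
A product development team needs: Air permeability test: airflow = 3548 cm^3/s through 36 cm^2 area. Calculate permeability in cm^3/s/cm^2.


Formula: Air Permeability = Airflow / Test Area
AP = 3548 cm^3/s / 36 cm^2
AP = 98.6 cm^3/s/cm^2

98.6 cm^3/s/cm^2


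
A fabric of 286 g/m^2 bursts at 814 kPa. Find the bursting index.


Formula: Bursting Index = Bursting Strength / Fabric GSM
BI = 814 kPa / 286 g/m^2
BI = 2.846 kPa/(g/m^2)

2.846 kPa/(g/m^2)


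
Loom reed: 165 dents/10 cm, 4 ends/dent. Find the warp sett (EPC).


Formula: EPC = (dents per 10 cm * ends per dent) / 10
Step 1: Total ends per 10 cm = 165 * 4 = 660
Step 2: EPC = 660 / 10 = 66.0 ends/cm

66.0 ends/cm


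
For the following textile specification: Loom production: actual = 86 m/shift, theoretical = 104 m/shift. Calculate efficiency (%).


Formula: Efficiency% = (Actual output / Theoretical output) * 100
Efficiency% = (86 / 104) * 100
Efficiency% = 0.826923 * 100 = 82.6923% ≈ 82.7%

82.7%


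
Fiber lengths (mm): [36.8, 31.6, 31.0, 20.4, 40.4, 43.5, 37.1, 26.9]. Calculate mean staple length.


Formula: Mean = sum of lengths / count
Sum = 36.8 + 31.6 + 31.0 + 20.4 + 40.4 + 43.5 + 37.1 + 26.9
Sum = 267.7 mm
Mean = 267.7 / 8 = 33.46 mm

33.46 mm


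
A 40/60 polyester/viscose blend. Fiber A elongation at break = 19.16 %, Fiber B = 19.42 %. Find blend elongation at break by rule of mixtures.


Formula: Blend property = (fraction_A * property_A) + (fraction_B * property_B)
Step 1: Contribution A = 40/100 * 19.16 % = 7.664 %
Step 2: Contribution B = 60/100 * 19.42 % = 11.652 %
Step 3: Blend elongation at break = 7.664 + 11.652 = 19.316 %

19.316 %


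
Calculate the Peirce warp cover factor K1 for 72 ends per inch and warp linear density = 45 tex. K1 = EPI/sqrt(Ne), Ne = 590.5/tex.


Formula: K1 = EPI / sqrt(Ne), with Ne = 590.5 / tex_warp
Step 1: Ne = 590.5 / 45 = 13.122
Step 2: sqrt(Ne) = sqrt(13.122) = 3.6224
Step 3: K1 = 72 / 3.6224 = 19.9

19.9


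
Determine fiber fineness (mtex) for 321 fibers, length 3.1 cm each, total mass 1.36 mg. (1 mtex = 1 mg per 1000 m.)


Formula: fineness (mtex) = mass (mg) / total length (km) = (mass_mg / total_length_m) * 1000
Step 1: Convert fiber length: 3.1 cm = 0.031 m
Step 2: Total fiber length = 321 * 0.031 = 9.951 m
Step 3: Linear density = 1.36 mg / 9.951 m = 0.1367 mg/m
Step 4: fineness = 0.1367 * 1000 = 136.7 mtex

136.7 mtex


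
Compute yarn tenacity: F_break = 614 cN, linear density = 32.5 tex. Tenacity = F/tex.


Formula: Tenacity = Breaking force / Linear density
Tenacity = 614 cN / 32.5 tex
Tenacity = 18.89 cN/tex

18.89 cN/tex


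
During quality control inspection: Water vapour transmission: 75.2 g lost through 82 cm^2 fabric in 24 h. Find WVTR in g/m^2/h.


Formula: WVTR = mass_loss / (area * time)
Step 1: Convert area: 82 cm^2 = 0.0082 m^2
Step 2: WVTR = 75.2 g / (0.0082 m^2 * 24 h)
Step 3: WVTR = 75.2 / 0.1968 = 382.1 g/m^2/h

382.1 g/m^2/h


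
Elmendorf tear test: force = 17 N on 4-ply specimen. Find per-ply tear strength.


Formula: Per-ply strength = Total force / Number of plies
Per-ply = 17 N / 4
Per-ply = 4.25 N

4.25 N


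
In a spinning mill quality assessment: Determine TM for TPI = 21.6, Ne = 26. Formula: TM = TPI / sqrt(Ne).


Formula: TM = TPI / sqrt(Ne)
Step 1: sqrt(Ne) = sqrt(26) = 5.099
Step 2: TM = 21.6 / 5.099 = 4.24

4.24 TM


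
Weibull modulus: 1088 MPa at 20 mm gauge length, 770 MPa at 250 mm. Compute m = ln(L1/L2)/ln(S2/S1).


Formula: m = ln(L1/L2) / ln(S2/S1)
Step 1: ln(L1/L2) = ln(20/250) = -2.52573
Step 2: S2/S1 = 770/1088 = 0.70772
Step 3: ln(S2/S1) = ln(0.70772) = -0.34571
Step 4: m = -2.52573 / -0.34571 = 7.31

7.31 (Weibull m)


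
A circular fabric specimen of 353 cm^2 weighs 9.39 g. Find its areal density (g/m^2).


Formula: GSM = mass_g / area_m2
Step 1: Convert area: 353 cm^2 = 353 / 10000 = 0.0353 m^2
Step 2: GSM = 9.39 g / 0.0353 m^2 = 266.0 g/m^2

266.0 g/m^2


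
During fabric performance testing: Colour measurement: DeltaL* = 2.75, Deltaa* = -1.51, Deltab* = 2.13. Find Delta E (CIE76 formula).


Formula: Delta E = sqrt(dL*^2 + da*^2 + db*^2)
Step 1: dL*^2 = 2.75^2 = 7.5625
Step 2: da*^2 = (-1.51)^2 = 2.2801
Step 3: db*^2 = 2.13^2 = 4.5369
Step 4: Sum = 7.5625 + 2.2801 + 4.5369 = 14.3795
Step 5: Delta E = sqrt(14.3795) = 3.79

3.79 Delta E


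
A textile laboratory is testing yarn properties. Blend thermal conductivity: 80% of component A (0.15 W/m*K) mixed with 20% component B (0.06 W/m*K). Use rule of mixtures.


Formula: Blend property = (fraction_A * property_A) + (fraction_B * property_B)
Step 1: Contribution A = 80/100 * 0.15 W/m*K = 0.12 W/m*K
Step 2: Contribution B = 20/100 * 0.06 W/m*K = 0.012 W/m*K
Step 3: Blend thermal conductivity = 0.12 + 0.012 = 0.132 W/m*K

0.132 W/m*K


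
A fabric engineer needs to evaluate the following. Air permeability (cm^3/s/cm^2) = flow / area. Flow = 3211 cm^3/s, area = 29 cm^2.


Formula: Air Permeability = Airflow / Test Area
AP = 3211 cm^3/s / 29 cm^2
AP = 110.7 cm^3/s/cm^2

110.7 cm^3/s/cm^2


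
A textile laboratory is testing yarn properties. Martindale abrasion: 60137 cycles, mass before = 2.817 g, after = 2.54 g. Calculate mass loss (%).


Formula: Mass loss% = ((m_before - m_after) / m_before) * 100
Step 1: Mass loss = 2.817 - 2.54 = 0.277 g
Step 2: Ratio = 0.277 / 2.817 = 0.0983316
Step 3: Mass loss% = 0.0983316 * 100 = 9.83316% ≈ 9.83%

9.83%


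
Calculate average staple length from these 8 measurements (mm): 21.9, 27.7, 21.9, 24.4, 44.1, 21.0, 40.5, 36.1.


Formula: Mean = sum of lengths / count
Sum = 21.9 + 27.7 + 21.9 + 24.4 + 44.1 + 21.0 + 40.5 + 36.1
Sum = 237.6 mm
Mean = 237.6 / 8 = 29.70 mm

29.70 mm


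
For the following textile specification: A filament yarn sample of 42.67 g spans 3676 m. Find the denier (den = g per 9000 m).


Formula: den = (mass_g / length_m) * 9000
Substituting: den = (42.67 / 3676) * 9000
Intermediate: 42.67 / 3676 = 0.01160773 g/m
den = 0.01160773 * 9000 = 104.5 denier

104.5 denier


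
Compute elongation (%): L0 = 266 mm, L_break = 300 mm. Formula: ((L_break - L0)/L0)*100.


Formula: Elongation (%) = ((L_break - L0) / L0) * 100
Step 1: Extension = 300 - 266 = 34 mm
Step 2: Elongation = (34 / 266) * 100
Step 3: Elongation = 0.12782 * 100 = 12.782% ≈ 12.8%

12.8%


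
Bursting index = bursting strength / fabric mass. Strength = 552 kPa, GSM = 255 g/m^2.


Formula: Bursting Index = Bursting Strength / Fabric GSM
BI = 552 kPa / 255 g/m^2
BI = 2.165 kPa/(g/m^2)

2.165 kPa/(g/m^2)


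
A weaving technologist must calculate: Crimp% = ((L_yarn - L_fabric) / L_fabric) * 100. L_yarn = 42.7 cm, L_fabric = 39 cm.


Formula: Crimp% = ((L_yarn - L_fabric) / L_fabric) * 100
Step 1: Extension = 42.7 - 39 = 3.7 cm
Step 2: Crimp% = (3.7 / 39) * 100
Step 3: Crimp% = 0.094872 * 100 = 9.4872% ≈ 9.5%

9.5%


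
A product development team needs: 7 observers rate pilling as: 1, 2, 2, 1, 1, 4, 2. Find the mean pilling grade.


Formula: Mean = sum / count
Sum = 1 + 2 + 2 + 1 + 1 + 4 + 2 = 13
Mean = 13 / 7 = 1.9

1.9


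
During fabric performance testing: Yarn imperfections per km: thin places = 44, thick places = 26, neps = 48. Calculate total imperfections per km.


Formula: Total = thin places + thick places + neps
Total = 44 + 26 + 48
Total = 118 imperfections/km

118 imperfections/km


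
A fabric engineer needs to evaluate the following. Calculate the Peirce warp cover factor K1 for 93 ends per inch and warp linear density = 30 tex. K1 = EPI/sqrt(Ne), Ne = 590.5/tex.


Formula: K1 = EPI / sqrt(Ne), with Ne = 590.5 / tex_warp
Step 1: Ne = 590.5 / 30 = 19.683
Step 2: sqrt(Ne) = sqrt(19.683) = 4.4366
Step 3: K1 = 93 / 4.4366 = 21.0

21.0


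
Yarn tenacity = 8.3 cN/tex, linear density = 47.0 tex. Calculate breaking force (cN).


Formula: Breaking force = Tenacity * Linear density
F = 8.3 cN/tex * 47.0 tex
F = 390.10 cN

390.10 cN


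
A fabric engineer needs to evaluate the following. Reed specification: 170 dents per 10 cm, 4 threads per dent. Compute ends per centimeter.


Formula: EPC = (dents per 10 cm * ends per dent) / 10
Step 1: Total ends per 10 cm = 170 * 4 = 680
Step 2: EPC = 680 / 10 = 68.0 ends/cm

68.0 ends/cm


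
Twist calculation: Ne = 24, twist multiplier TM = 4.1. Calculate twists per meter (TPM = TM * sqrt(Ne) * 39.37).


Formula: TPM = TM * sqrt(Ne) * 39.37
Step 1: sqrt(Ne) = sqrt(24) = 4.899
Step 2: TM * sqrt(Ne) = 4.1 * 4.899 = 20.0859
Step 3: TPM = 20.0859 * 39.37 = 791 twists/m

791 twists/m


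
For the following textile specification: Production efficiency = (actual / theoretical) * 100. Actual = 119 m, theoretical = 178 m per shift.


Formula: Efficiency% = (Actual output / Theoretical output) * 100
Efficiency% = (119 / 178) * 100
Efficiency% = 0.668539 * 100 = 66.8539% ≈ 66.9%

66.9%


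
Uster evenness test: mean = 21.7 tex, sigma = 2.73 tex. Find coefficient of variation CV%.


Formula: CV% = (standard deviation / mean) * 100
Step 1: Ratio = 2.73 / 21.7 = 0.125806
Step 2: CV% = 0.125806 * 100 = 12.5806% ≈ 12.6%

12.6%


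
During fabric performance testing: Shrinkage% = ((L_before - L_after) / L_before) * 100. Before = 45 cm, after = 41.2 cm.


Formula: Shrinkage% = ((L_before - L_after) / L_before) * 100
Step 1: Shrinkage = 45 - 41.2 = 3.8 cm
Step 2: Shrinkage% = (3.8 / 45) * 100
Step 3: Shrinkage% = 0.084444 * 100 = 8.4444% ≈ 8.4%

8.4%


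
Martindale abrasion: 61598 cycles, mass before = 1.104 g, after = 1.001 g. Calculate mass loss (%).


Formula: Mass loss% = ((m_before - m_after) / m_before) * 100
Step 1: Mass loss = 1.104 - 1.001 = 0.103 g
Step 2: Ratio = 0.103 / 1.104 = 0.0932971
Step 3: Mass loss% = 0.0932971 * 100 = 9.32971% ≈ 9.33%

9.33%


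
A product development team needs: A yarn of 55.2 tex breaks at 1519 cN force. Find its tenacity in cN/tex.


Formula: Tenacity = Breaking force / Linear density
Tenacity = 1519 cN / 55.2 tex
Tenacity = 27.52 cN/tex

27.52 cN/tex


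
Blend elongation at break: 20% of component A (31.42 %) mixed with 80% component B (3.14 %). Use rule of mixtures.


Formula: Blend property = (fraction_A * property_A) + (fraction_B * property_B)
Step 1: Contribution A = 20/100 * 31.42 % = 6.284 %
Step 2: Contribution B = 80/100 * 3.14 % = 2.512 %
Step 3: Blend elongation at break = 6.284 + 2.512 = 8.796 %

8.796 %


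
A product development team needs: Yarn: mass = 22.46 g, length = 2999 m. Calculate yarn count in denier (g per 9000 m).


Formula: den = (mass_g / length_m) * 9000
Substituting: den = (22.46 / 2999) * 9000
Intermediate: 22.46 / 2999 = 0.00748916 g/m
den = 0.00748916 * 9000 = 67.4 denier

67.4 denier


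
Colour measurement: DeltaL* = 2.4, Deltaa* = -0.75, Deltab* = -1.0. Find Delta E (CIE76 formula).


Formula: Delta E = sqrt(dL*^2 + da*^2 + db*^2)
Step 1: dL*^2 = 2.4^2 = 5.76
Step 2: da*^2 = (-0.75)^2 = 0.5625
Step 3: db*^2 = (-1.0)^2 = 1.0
Step 4: Sum = 5.76 + 0.5625 + 1.0 = 7.3225
Step 5: Delta E = sqrt(7.3225) = 2.71

2.71 Delta E


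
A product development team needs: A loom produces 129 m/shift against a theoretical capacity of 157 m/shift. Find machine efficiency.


Formula: Efficiency% = (Actual output / Theoretical output) * 100
Efficiency% = (129 / 157) * 100
Efficiency% = 0.821656 * 100 = 82.1656% ≈ 82.2%

82.2%


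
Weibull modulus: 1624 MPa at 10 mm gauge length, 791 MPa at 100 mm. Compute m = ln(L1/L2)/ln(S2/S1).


Formula: m = ln(L1/L2) / ln(S2/S1)
Step 1: ln(L1/L2) = ln(10/100) = -2.30259
Step 2: S2/S1 = 791/1624 = 0.48707
Step 3: ln(S2/S1) = ln(0.48707) = -0.71935
Step 4: m = -2.30259 / -0.71935 = 3.20

3.20 (Weibull m)


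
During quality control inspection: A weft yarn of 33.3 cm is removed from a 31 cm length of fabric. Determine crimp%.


Formula: Crimp% = ((L_yarn - L_fabric) / L_fabric) * 100
Step 1: Extension = 33.3 - 31 = 2.3 cm
Step 2: Crimp% = (2.3 / 31) * 100
Step 3: Crimp% = 0.074194 * 100 = 7.4194% ≈ 7.4%

7.4%


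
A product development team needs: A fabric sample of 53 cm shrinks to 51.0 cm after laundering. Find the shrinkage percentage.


Formula: Shrinkage% = ((L_before - L_after) / L_before) * 100
Step 1: Shrinkage = 53 - 51.0 = 2.0 cm
Step 2: Shrinkage% = (2.0 / 53) * 100
Step 3: Shrinkage% = 0.037736 * 100 = 3.7736% ≈ 3.8%

3.8%


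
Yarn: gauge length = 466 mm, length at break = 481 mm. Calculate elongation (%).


Formula: Elongation (%) = ((L_break - L0) / L0) * 100
Step 1: Extension = 481 - 466 = 15 mm
Step 2: Elongation = (15 / 466) * 100
Step 3: Elongation = 0.032189 * 100 = 3.2189% ≈ 3.2%

3.2%


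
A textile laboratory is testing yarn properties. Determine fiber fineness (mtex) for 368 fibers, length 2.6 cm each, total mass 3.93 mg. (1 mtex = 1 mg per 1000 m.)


Formula: fineness (mtex) = mass (mg) / total length (km) = (mass_mg / total_length_m) * 1000
Step 1: Convert fiber length: 2.6 cm = 0.026 m
Step 2: Total fiber length = 368 * 0.026 = 9.568 m
Step 3: Linear density = 3.93 mg / 9.568 m = 0.4107 mg/m
Step 4: fineness = 0.4107 * 1000 = 410.7 mtex

410.7 mtex


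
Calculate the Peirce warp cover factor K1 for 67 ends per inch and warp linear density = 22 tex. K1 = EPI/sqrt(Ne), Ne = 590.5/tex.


Formula: K1 = EPI / sqrt(Ne), with Ne = 590.5 / tex_warp
Step 1: Ne = 590.5 / 22 = 26.841
Step 2: sqrt(Ne) = sqrt(26.841) = 5.1808
Step 3: K1 = 67 / 5.1808 = 12.9

12.9


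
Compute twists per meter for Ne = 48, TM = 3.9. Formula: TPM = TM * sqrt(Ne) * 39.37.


Formula: TPM = TM * sqrt(Ne) * 39.37
Step 1: sqrt(Ne) = sqrt(48) = 6.9282
Step 2: TM * sqrt(Ne) = 3.9 * 6.9282 = 27.02
Step 3: TPM = 27.02 * 39.37 = 1064 twists/m

1064 twists/m


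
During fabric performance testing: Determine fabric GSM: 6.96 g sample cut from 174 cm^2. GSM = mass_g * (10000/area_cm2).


Formula: GSM = mass_g / area_m2
Step 1: Convert area: 174 cm^2 = 174 / 10000 = 0.0174 m^2
Step 2: GSM = 6.96 g / 0.0174 m^2 = 400.0 g/m^2

400.0 g/m^2


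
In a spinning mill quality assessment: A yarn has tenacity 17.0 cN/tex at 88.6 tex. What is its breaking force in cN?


Formula: Breaking force = Tenacity * Linear density
F = 17.0 cN/tex * 88.6 tex
F = 1506.20 cN

1506.20 cN


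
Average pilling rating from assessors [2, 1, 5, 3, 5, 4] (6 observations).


Formula: Mean = sum / count
Sum = 2 + 1 + 5 + 3 + 5 + 4 = 20
Mean = 20 / 6 = 3.3

3.3


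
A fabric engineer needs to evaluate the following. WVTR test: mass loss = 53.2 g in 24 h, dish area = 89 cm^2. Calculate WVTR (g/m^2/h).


Formula: WVTR = mass_loss / (area * time)
Step 1: Convert area: 89 cm^2 = 0.0089 m^2
Step 2: WVTR = 53.2 g / (0.0089 m^2 * 24 h)
Step 3: WVTR = 53.2 / 0.2136 = 249.1 g/m^2/h

249.1 g/m^2/h


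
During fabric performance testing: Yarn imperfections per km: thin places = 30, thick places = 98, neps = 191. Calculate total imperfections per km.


Formula: Total = thin places + thick places + neps
Total = 30 + 98 + 191
Total = 319 imperfections/km

319 imperfections/km


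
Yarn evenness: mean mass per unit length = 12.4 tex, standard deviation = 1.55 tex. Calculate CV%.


Formula: CV% = (standard deviation / mean) * 100
Step 1: Ratio = 1.55 / 12.4 = 0.125
Step 2: CV% = 0.125 * 100 = 12.5%

12.5%


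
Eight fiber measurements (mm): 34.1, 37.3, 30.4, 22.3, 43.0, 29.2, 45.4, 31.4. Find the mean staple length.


Formula: Mean = sum of lengths / count
Sum = 34.1 + 37.3 + 30.4 + 22.3 + 43.0 + 29.2 + 45.4 + 31.4
Sum = 273.1 mm
Mean = 273.1 / 8 = 34.14 mm

34.14 mm


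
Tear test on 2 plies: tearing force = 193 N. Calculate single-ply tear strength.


Formula: Per-ply strength = Total force / Number of plies
Per-ply = 193 N / 2
Per-ply = 96.5 N

96.5 N


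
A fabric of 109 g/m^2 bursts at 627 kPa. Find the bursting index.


Formula: Bursting Index = Bursting Strength / Fabric GSM
BI = 627 kPa / 109 g/m^2
BI = 5.752 kPa/(g/m^2)

5.752 kPa/(g/m^2)


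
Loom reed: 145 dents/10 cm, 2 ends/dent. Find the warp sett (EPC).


Formula: EPC = (dents per 10 cm * ends per dent) / 10
Step 1: Total ends per 10 cm = 145 * 2 = 290
Step 2: EPC = 290 / 10 = 29.0 ends/cm

29.0 ends/cm


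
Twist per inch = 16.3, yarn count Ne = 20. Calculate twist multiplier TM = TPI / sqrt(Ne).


Formula: TM = TPI / sqrt(Ne)
Step 1: sqrt(Ne) = sqrt(20) = 4.4721
Step 2: TM = 16.3 / 4.4721 = 3.64

3.64 TM


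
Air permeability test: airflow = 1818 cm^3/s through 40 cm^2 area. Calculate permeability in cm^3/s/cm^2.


Formula: Air Permeability = Airflow / Test Area
AP = 1818 cm^3/s / 40 cm^2
AP = 45.5 cm^3/s/cm^2

45.5 cm^3/s/cm^2


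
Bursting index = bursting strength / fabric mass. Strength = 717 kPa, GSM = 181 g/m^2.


Formula: Bursting Index = Bursting Strength / Fabric GSM
BI = 717 kPa / 181 g/m^2
BI = 3.961 kPa/(g/m^2)

3.961 kPa/(g/m^2)
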